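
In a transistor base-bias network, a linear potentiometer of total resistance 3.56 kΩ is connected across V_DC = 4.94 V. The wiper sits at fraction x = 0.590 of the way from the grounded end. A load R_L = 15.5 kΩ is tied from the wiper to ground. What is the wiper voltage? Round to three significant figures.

Split the track: R_lower = x·R_p = 2.100 kΩ, R_upper = (1−x)·R_p = 1.460 kΩ.
(x·R_p) ‖ R_L = 1.850 kΩ.
V_out = 4.94 × 1.850/(1.460 + 1.850) = 2.761 V.

V_out ≈ 2.76 V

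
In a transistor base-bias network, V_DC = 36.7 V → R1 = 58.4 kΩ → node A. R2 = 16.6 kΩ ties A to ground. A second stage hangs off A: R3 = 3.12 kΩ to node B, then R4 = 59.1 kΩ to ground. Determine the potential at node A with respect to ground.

V_A ≈ 6.73 V

Node A sees R2 in parallel with the series input of stage 2, R3 + R4 = 62.22 kΩ.
Effective lower resistance at A: R2 ‖ 62.22 = 13.10 kΩ.
First divider: V_A = V_DC · 13.10/(58.4 + 13.10) = 6.726 V.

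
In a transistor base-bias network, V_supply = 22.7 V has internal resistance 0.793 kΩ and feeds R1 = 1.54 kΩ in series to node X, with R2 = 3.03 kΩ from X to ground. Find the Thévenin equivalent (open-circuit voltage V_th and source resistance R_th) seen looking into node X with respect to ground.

V_th ≈ 12.8 V, R_th ≈ 1.32 kΩ

R1' = 0.793 + 1.54 = 2.333 kΩ (source resistance + R1).
With X open, the divider is unloaded: V_th = 22.7 × 3.03/5.363 = 12.83 V.
Zeroing V_supply shorts the top of R1' to ground, so R_th = R1' ‖ R2 = 1.318 kΩ.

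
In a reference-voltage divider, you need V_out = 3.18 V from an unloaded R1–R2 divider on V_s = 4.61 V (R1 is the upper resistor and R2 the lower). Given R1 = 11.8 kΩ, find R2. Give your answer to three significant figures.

R2 ≈ 26.2 kΩ

V_out/V_s = R2/(R1+R2) = 0.6898.
Rearranging, R2 = R1·k/(1−k) = 11.8 × 2.224 = 26.24 kΩ.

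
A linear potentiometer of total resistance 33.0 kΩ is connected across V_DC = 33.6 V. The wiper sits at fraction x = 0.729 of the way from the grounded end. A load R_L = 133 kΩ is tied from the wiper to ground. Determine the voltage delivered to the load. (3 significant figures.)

V_out ≈ 23.3 V

The pot divides into 8.943 kΩ above the wiper and 24.06 kΩ below.
(x·R_p) ‖ R_L = 20.37 kΩ.
V_out = 33.6 × 20.37/(8.943 + 20.37) = 23.35 V.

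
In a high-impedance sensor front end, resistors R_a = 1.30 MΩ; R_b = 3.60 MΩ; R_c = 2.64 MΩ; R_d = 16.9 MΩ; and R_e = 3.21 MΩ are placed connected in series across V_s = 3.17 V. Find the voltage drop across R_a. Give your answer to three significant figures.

V ≈ 0.149 V

ΣR = 1.30 + 3.60 + 2.64 + 16.9 + 3.21 = 27.65 MΩ.
V = V_s · R/ΣR = 3.17 × 0.04702 = 0.1490 V.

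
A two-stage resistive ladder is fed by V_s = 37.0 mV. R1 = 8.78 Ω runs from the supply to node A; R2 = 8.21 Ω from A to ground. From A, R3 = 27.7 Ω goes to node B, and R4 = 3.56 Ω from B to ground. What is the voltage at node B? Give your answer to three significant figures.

V_B ≈ 1.79 mV

Looking into the second stage from A: R3 + R4 = 31.26 Ω appears in parallel with R2.
Effective lower resistance at A: R2 ‖ 31.26 = 6.502 Ω.
First divider: V_A = V_s · 6.502/(8.78 + 6.502) = 15.74 mV.
Then the unloaded second divider: V_B = V_A × R4/(R3+R4) = 15.74 × 0.1139 = 1.793 mV.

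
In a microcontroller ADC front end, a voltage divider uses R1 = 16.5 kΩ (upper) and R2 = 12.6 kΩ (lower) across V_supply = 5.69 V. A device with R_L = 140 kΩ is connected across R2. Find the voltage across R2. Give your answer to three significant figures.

First combine the lower leg with the load: R2 ‖ R_L = 11.56 kΩ.
Now apply the divider: V_out = 5.69 × 0.4120 = 2.344 V.

V_out ≈ 2.34 V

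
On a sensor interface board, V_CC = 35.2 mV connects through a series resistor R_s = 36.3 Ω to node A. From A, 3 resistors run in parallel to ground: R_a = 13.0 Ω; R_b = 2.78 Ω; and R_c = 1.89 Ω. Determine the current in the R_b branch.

I ≈ 0.351 mA

Parallel bank: R_p = 1/(1/13.0 + 1/2.78 + 1/1.89) = 1.035 Ω.
V_A = 35.2 × 1.035/37.34 = 0.9763 mV.
Branch current I = V_A/R_b = 0.9763/2.78 = 0.3512 mA.
(Equivalently: I_total = 0.9428 mA, then current-divider fraction G_k/ΣG = 0.3725.)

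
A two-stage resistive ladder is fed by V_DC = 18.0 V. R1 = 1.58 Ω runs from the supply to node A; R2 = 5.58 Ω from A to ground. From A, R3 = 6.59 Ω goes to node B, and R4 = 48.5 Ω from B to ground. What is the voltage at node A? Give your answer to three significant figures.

V_A ≈ 13.7 V

Node A sees R2 in parallel with the series input of stage 2, R3 + R4 = 55.09 Ω.
R2 ‖ (R3+R4) = 5.067 Ω.
So V_A = 18.0 × 0.7623 = 13.72 V.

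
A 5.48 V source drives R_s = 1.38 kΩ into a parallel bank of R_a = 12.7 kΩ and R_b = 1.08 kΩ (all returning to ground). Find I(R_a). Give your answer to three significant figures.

I ≈ 0.181 mA

Equivalent of the parallel group: R_p = 0.9954 kΩ.
V_A by voltage divider: V_A = 5.48 × 0.9954/(1.38 + 0.9954) = 2.296 V.
I(R_a) = V_A / R_a = 2.296/12.7 = 0.1808 mA.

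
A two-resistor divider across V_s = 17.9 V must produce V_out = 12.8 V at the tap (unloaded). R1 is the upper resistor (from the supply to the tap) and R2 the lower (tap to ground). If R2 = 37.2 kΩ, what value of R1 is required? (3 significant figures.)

The divider ratio is R2/(R1+R2) = 12.8/17.9 = 0.7151.
So R1 = R2 · (V_s/V_out − 1) = 37.2 × (17.9/12.8 − 1) = 37.2 × 0.3984 = 14.82 kΩ.

R1 ≈ 14.8 kΩ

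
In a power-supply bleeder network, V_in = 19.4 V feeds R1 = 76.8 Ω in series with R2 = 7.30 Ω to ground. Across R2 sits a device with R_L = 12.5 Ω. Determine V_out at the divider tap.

V_out ≈ 1.10 V

R2 ‖ R_L = (7.30 × 12.5)/(7.30 + 12.5) = 4.609 Ω.
Then V_out = V_in · R2'/(R1 + R2') = 19.4 × 4.609/81.41 = 1.098 V.
(Unloaded it would be 1.68 V; the load pulls it down.)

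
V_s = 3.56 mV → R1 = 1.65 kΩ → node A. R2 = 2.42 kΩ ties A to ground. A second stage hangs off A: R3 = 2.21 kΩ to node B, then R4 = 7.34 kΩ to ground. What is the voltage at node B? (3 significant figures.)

V_B ≈ 1.48 mV

The second stage (R3 + R4 = 9.550 kΩ) loads node A in parallel with R2.
R2 ‖ (R3+R4) = 1.931 kΩ.
So V_A = 3.56 × 0.5392 = 1.920 mV.
Stage 2 is unloaded, so V_B = V_A · R4/(R3+R4) = 1.920 × 7.34/9.550 = 1.475 mV.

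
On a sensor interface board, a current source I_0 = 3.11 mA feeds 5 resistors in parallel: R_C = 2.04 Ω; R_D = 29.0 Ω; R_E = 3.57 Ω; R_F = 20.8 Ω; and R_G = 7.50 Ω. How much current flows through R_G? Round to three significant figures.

ΣG = 1/2.04 + 1/29.0 + 1/3.57 + 1/20.8 + 1/7.50 = 0.9862.
Current divider: I(R_G) = I_0 · G_k/ΣG = 3.11 × (0.1333/0.9862) = 3.11 × 0.1352 = 0.4205 mA.

I ≈ 0.420 mA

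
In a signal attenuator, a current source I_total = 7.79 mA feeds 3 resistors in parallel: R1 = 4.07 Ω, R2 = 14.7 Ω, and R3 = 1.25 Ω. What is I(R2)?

I ≈ 0.476 mA

ΣG = 1/4.07 + 1/14.7 + 1/1.25 = 1.114.
R2 takes the fraction G_k/ΣG = 0.06803/1.114 = 0.06108, so I = 7.79 × 0.06108 = 0.4758 mA.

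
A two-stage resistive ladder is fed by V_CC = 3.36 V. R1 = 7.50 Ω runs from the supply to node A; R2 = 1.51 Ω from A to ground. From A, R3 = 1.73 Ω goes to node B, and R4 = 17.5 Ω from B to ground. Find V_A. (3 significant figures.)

Node A sees R2 in parallel with the series input of stage 2, R3 + R4 = 19.23 Ω.
Effective lower resistance at A: R2 ‖ 19.23 = 1.400 Ω.
V_A = 3.36 × 1.400/(7.50 + 1.400) = 0.5286 V.

V_A ≈ 0.529 V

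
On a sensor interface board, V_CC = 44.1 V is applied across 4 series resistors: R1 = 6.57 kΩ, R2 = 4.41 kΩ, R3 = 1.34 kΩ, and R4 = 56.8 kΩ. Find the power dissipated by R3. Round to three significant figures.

The common current is I = 44.1/69.12 = 0.6380 mA.
P(R3) = I²·R3 = (0.6380)² × 1.34 = 0.5455 mW.

P ≈ 0.545 mW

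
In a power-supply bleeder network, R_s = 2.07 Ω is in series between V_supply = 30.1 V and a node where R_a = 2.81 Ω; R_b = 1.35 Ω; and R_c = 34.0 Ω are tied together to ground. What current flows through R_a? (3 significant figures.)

I ≈ 3.22 A

Parallel bank: R_p = 1/(1/2.81 + 1/1.35 + 1/34.0) = 0.8881 Ω.
V_A = 30.1 × 0.8881/2.958 = 9.037 V.
I(R_a) = V_A / R_a = 9.037/2.81 = 3.216 A.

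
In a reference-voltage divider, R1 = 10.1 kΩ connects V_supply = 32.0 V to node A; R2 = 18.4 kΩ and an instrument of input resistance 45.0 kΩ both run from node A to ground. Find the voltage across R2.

R2 ‖ R_L = (18.4 × 45.0)/(18.4 + 45.0) = 13.06 kΩ.
Then V_out = V_supply · R2'/(R1 + R2') = 32.0 × 13.06/23.16 = 18.04 V.
(Unloaded it would be 20.7 V; the load pulls it down.)

V_out ≈ 18.0 V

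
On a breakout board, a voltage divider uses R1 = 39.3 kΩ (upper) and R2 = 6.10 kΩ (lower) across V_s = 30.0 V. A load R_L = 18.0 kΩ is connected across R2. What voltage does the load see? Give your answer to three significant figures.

First combine the lower leg with the load: R2 ‖ R_L = 4.556 kΩ.
Then V_out = V_s · R2'/(R1 + R2') = 30.0 × 4.556/43.86 = 3.117 V.
(Unloaded it would be 4.03 V; the load pulls it down.)

V_out ≈ 3.12 V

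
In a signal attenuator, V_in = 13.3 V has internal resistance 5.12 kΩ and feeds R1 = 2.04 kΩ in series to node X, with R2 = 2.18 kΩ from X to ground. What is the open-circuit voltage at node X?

R1' = 5.12 + 2.04 = 7.160 kΩ (source resistance + R1).
V_th is the unloaded tap voltage: V_in · R2/(R1'+R2) = 13.3 × 0.2334 = 3.104 V.

V_th ≈ 3.10 V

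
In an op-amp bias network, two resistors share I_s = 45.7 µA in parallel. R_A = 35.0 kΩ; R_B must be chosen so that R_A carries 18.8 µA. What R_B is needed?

In a two-way split, I_A/I_s = R_B/(R_A + R_B).
18.8/45.7 = R_B/(R_A + R_B) → R_B = R_A · (0.4114)/(1 − 0.4114) = 35.0 × 0.6989 = 24.46 kΩ.

R_B ≈ 24.5 kΩ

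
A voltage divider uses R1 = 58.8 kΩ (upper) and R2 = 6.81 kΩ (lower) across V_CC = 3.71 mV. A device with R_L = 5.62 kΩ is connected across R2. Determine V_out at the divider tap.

First combine the lower leg with the load: R2 ‖ R_L = 3.079 kΩ.
Voltage divider with the loaded lower leg: V_out = 3.71 × 3.079/(58.8 + 3.079) = 3.71 × 0.04976 = 0.1846 mV.
(Unloaded it would be 0.385 mV; the load pulls it down.)

V_out ≈ 0.185 mV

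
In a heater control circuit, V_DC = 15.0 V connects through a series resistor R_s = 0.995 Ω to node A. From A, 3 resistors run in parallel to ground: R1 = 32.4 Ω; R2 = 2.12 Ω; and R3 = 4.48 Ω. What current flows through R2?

I ≈ 4.11 A

Combine the parallel branches: R_p = (1/32.4 + 1/2.12 + 1/4.48)⁻¹ = 1.378 Ω.
V_A = 15.0 × 1.378/2.373 = 8.710 V.
I(R2) = V_A / R2 = 8.710/2.12 = 4.109 A.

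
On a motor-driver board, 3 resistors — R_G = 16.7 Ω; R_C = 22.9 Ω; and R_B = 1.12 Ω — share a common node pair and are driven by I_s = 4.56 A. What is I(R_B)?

I ≈ 4.09 A

Total conductance ΣG = 1/16.7 + 1/22.9 + 1/1.12 = 0.9964 (units of 1/Ω).
Current divider: I(R_B) = I_s · G_k/ΣG = 4.56 × (0.8929/0.9964) = 4.56 × 0.8961 = 4.086 A.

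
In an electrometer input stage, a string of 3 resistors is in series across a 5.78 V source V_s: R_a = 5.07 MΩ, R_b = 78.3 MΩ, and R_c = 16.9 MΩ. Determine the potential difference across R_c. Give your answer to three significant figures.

Total series resistance ΣR = 5.07 + 78.3 + 16.9 = 100.3 MΩ.
Voltage divider: V = V_s · (16.90 / 100.3) = 5.78 × 0.1685 = 0.9742 V.

V ≈ 0.974 V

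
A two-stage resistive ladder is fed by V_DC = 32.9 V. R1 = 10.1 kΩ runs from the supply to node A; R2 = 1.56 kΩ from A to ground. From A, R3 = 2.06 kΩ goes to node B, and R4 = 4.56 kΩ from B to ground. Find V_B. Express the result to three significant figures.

V_B ≈ 2.52 V

The second stage (R3 + R4 = 6.620 kΩ) loads node A in parallel with R2.
R2 ‖ (R3+R4) = 1.262 kΩ.
First divider: V_A = V_DC · 1.262/(10.1 + 1.262) = 3.656 V.
Then the unloaded second divider: V_B = V_A × R4/(R3+R4) = 3.656 × 0.6888 = 2.518 V.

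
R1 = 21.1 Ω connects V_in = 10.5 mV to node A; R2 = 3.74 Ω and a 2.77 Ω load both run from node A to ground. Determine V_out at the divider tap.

R2 ‖ R_L = (3.74 × 2.77)/(3.74 + 2.77) = 1.591 Ω.
Voltage divider with the loaded lower leg: V_out = 10.5 × 1.591/(21.1 + 1.591) = 10.5 × 0.07013 = 0.7364 mV.

V_out ≈ 0.736 mV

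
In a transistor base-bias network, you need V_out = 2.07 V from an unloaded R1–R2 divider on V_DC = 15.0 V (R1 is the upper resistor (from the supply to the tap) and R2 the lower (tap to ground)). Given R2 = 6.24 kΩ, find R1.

R1 ≈ 39.0 kΩ

V_out/V_DC = R2/(R1+R2) = 0.1380.
So R1 = R2 · (V_DC/V_out − 1) = 6.24 × (15.0/2.07 − 1) = 6.24 × 6.246 = 38.98 kΩ.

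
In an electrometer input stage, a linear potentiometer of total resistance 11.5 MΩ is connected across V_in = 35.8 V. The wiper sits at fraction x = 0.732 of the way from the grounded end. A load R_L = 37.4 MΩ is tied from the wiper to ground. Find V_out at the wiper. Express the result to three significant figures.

Split the track: R_lower = x·R_p = 8.418 MΩ, R_upper = (1−x)·R_p = 3.082 MΩ.
R_L loads the lower segment: effective lower R = 6.871 MΩ.
V_out = 35.8 × 6.871/(3.082 + 6.871) = 24.71 V.
(Unloaded: V_out = x·V_in = 26.2 V.)

V_out ≈ 24.7 V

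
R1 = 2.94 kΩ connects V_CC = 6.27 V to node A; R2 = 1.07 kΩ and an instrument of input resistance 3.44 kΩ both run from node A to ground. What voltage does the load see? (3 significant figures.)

V_out ≈ 1.36 V

The load sits in parallel with R2, giving an effective lower resistance R2' = R2·R_L/(R2+R_L) = 0.8161 kΩ.
Voltage divider with the loaded lower leg: V_out = 6.27 × 0.8161/(2.94 + 0.8161) = 6.27 × 0.2173 = 1.362 V.
(Unloaded it would be 1.67 V; the load pulls it down.)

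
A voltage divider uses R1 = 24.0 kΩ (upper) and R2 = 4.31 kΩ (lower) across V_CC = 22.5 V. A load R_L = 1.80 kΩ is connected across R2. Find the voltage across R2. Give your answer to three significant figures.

First combine the lower leg with the load: R2 ‖ R_L = 1.270 kΩ.
Voltage divider with the loaded lower leg: V_out = 22.5 × 1.270/(24.0 + 1.270) = 22.5 × 0.05025 = 1.131 V.
(Unloaded it would be 3.43 V; the load pulls it down.)

V_out ≈ 1.13 V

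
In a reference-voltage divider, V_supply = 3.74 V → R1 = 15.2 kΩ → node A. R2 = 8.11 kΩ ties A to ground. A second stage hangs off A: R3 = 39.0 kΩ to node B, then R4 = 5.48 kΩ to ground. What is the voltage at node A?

V_A ≈ 1.16 V

Looking into the second stage from A: R3 + R4 = 44.48 kΩ appears in parallel with R2.
Effective lower resistance at A: R2 ‖ 44.48 = 6.859 kΩ.
So V_A = 3.74 × 0.3109 = 1.163 V.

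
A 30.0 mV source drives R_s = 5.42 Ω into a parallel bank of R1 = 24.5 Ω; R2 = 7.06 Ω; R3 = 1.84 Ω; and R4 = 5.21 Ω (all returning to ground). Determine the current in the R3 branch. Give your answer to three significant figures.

Equivalent of the parallel group: R_p = 1.089 Ω.
Node voltage V_A = V_in · R_p/(R_s + R_p) = 30.0 × 0.1674 = 5.021 mV.
I(R3) = V_A / R3 = 5.021/1.84 = 2.729 mA.
(Check via current divider: I_total = 4.609 mA; share G_k/ΣG = 0.5921 → same result.)

I ≈ 2.73 mA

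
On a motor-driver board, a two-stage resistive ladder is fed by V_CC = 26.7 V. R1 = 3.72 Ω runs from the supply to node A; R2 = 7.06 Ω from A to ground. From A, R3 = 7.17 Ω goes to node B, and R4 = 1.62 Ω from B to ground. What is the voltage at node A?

The second stage (R3 + R4 = 8.790 Ω) loads node A in parallel with R2.
R2 ‖ (R3+R4) = 3.915 Ω.
First divider: V_A = V_CC · 3.915/(3.72 + 3.915) = 13.69 V.

V_A ≈ 13.7 V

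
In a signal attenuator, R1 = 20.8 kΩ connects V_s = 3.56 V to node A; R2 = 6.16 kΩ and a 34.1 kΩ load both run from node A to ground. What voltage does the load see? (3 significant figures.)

R2 ‖ R_L = (6.16 × 34.1)/(6.16 + 34.1) = 5.217 kΩ.
Then V_out = V_s · R2'/(R1 + R2') = 3.56 × 5.217/26.02 = 0.7139 V.

V_out ≈ 0.714 V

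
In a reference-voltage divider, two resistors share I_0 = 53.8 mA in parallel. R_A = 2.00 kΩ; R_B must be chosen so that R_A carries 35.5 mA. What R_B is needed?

R_B ≈ 3.88 kΩ

Two-branch current divider: I_A = I_0 · R_B/(R_A + R_B).
35.5/53.8 = R_B/(R_A + R_B) → R_B = R_A · (0.6599)/(1 − 0.6599) = 2.00 × 1.940 = 3.880 kΩ.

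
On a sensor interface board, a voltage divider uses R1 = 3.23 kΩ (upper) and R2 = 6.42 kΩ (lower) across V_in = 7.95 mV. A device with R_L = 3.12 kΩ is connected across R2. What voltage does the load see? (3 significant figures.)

V_out ≈ 3.13 mV

First combine the lower leg with the load: R2 ‖ R_L = 2.100 kΩ.
Then V_out = V_in · R2'/(R1 + R2') = 7.95 × 2.100/5.330 = 3.132 mV.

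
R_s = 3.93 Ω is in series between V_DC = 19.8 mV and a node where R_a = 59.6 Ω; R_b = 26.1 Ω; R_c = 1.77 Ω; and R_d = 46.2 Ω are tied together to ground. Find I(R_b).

I ≈ 0.215 mA

Combine the parallel branches: R_p = (1/59.6 + 1/26.1 + 1/1.77 + 1/46.2)⁻¹ = 1.558 Ω.
V_A by voltage divider: V_A = 19.8 × 1.558/(3.93 + 1.558) = 5.622 mV.
Branch current I = V_A/R_b = 5.622/26.1 = 0.2154 mA.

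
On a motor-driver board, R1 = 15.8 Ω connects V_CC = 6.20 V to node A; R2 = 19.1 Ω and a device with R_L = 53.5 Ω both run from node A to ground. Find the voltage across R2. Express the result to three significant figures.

R2 ‖ R_L = (19.1 × 53.5)/(19.1 + 53.5) = 14.08 Ω.
Then V_out = V_CC · R2'/(R1 + R2') = 6.20 × 14.08/29.88 = 2.921 V.

V_out ≈ 2.92 V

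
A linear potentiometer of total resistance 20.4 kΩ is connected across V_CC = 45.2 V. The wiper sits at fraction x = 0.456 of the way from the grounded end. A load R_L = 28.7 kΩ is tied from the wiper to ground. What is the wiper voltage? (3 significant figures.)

The pot divides into 11.10 kΩ above the wiper and 9.302 kΩ below.
Lower segment in parallel with the load: 9.302 ‖ 28.7 = 7.025 kΩ.
Loaded-divider output: V_out = 45.2 × 0.3876 = 17.52 V.

V_out ≈ 17.5 V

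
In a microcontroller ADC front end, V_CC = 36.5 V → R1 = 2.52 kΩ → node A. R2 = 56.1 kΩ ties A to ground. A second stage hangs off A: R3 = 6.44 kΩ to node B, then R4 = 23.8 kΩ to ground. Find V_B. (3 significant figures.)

V_B ≈ 25.5 V

Looking into the second stage from A: R3 + R4 = 30.24 kΩ appears in parallel with R2.
Effective lower resistance at A: R2 ‖ 30.24 = 19.65 kΩ.
So V_A = 36.5 × 0.8863 = 32.35 V.
V_B = V_A × 0.7870 = 25.46 V.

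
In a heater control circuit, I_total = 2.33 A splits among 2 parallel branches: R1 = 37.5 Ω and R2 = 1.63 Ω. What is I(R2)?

With just two branches, the current splits inversely with resistance.
So I = 2.33 × 37.5/39.13 = 2.233 A.

I ≈ 2.23 A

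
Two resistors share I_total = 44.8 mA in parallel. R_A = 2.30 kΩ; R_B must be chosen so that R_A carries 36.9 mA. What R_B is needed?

R_B ≈ 10.7 kΩ

In a two-way split, I_A/I_total = R_B/(R_A + R_B).
With f = 0.8237, R_B = R_A · f/(1−f) = 2.30 × 4.671 = 10.74 kΩ.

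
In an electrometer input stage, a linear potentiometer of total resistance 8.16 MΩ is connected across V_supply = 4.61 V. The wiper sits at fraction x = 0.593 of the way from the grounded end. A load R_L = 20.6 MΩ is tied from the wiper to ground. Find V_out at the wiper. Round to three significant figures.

V_out ≈ 2.50 V

The pot divides into 3.321 MΩ above the wiper and 4.839 MΩ below.
Lower segment in parallel with the load: 4.839 ‖ 20.6 = 3.918 MΩ.
V_out = 4.61 × 3.918/(3.321 + 3.918) = 2.495 V.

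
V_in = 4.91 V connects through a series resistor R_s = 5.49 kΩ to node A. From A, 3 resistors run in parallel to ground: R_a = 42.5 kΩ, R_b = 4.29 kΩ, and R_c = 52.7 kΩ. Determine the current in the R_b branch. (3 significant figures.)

Parallel bank: R_p = 1/(1/42.5 + 1/4.29 + 1/52.7) = 3.628 kΩ.
Node voltage V_A = V_in · R_p/(R_s + R_p) = 4.91 × 0.3979 = 1.954 V.
Branch current I = V_A/R_b = 1.954/4.29 = 0.4554 mA.

I ≈ 0.455 mA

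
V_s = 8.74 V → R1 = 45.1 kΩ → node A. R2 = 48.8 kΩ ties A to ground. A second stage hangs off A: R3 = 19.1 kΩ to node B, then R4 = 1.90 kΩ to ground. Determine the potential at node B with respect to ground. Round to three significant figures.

The second stage (R3 + R4 = 21.00 kΩ) loads node A in parallel with R2.
Effective lower resistance at A: R2 ‖ 21.00 = 14.68 kΩ.
V_A = 8.74 × 14.68/(45.1 + 14.68) = 2.146 V.
Then the unloaded second divider: V_B = V_A × R4/(R3+R4) = 2.146 × 0.09048 = 0.1942 V.

V_B ≈ 0.194 V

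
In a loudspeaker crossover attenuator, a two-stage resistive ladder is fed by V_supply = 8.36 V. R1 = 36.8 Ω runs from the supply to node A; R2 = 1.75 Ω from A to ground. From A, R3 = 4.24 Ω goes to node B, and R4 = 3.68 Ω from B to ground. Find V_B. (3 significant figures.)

V_B ≈ 0.146 V

Node A sees R2 in parallel with the series input of stage 2, R3 + R4 = 7.920 Ω.
R2 ‖ (R3+R4) = 1.433 Ω.
V_A = 8.36 × 1.433/(36.8 + 1.433) = 0.3134 V.
Then the unloaded second divider: V_B = V_A × R4/(R3+R4) = 0.3134 × 0.4646 = 0.1456 V.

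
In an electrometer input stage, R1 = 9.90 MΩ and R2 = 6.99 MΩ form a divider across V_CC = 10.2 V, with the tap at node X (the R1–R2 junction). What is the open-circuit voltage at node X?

Open-circuit (no load on X): V_th = V_CC · R2/(R1 + R2) = 10.2 × 6.99/(9.900 + 6.99) = 4.221 V.

V_th ≈ 4.22 V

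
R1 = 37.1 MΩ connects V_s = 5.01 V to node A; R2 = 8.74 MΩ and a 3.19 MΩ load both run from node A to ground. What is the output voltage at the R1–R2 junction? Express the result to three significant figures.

First combine the lower leg with the load: R2 ‖ R_L = 2.337 MΩ.
Voltage divider with the loaded lower leg: V_out = 5.01 × 2.337/(37.1 + 2.337) = 5.01 × 0.05926 = 0.2969 V.

V_out ≈ 0.297 V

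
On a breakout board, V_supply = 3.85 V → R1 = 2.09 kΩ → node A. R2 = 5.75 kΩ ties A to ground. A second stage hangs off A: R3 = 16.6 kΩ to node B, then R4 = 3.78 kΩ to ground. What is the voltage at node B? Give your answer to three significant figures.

Looking into the second stage from A: R3 + R4 = 20.38 kΩ appears in parallel with R2.
R2 ‖ (R3+R4) = 4.485 kΩ.
So V_A = 3.85 × 0.6821 = 2.626 V.
Then the unloaded second divider: V_B = V_A × R4/(R3+R4) = 2.626 × 0.1855 = 0.4871 V.

V_B ≈ 0.487 V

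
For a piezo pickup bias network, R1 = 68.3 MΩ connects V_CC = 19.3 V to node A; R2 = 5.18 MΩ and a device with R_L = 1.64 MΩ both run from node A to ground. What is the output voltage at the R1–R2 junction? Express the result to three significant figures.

V_out ≈ 0.346 V

R2 ‖ R_L = (5.18 × 1.64)/(5.18 + 1.64) = 1.246 MΩ.
Voltage divider with the loaded lower leg: V_out = 19.3 × 1.246/(68.3 + 1.246) = 19.3 × 0.01791 = 0.3457 V.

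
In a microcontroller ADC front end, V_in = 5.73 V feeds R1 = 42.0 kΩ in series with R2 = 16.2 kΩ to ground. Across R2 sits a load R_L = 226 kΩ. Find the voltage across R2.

V_out ≈ 1.52 V

First combine the lower leg with the load: R2 ‖ R_L = 15.12 kΩ.
Now apply the divider: V_out = 5.73 × 0.2647 = 1.517 V.
(Unloaded it would be 1.59 V; the load pulls it down.)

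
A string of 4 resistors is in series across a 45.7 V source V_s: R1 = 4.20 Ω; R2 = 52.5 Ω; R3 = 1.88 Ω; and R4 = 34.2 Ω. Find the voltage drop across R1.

V ≈ 2.07 V

Series total: ΣR = 4.20 + 52.5 + 1.88 + 34.2 = 92.78 Ω.
By the voltage-divider rule, V = 45.7 × 4.200/92.78 = 2.069 V.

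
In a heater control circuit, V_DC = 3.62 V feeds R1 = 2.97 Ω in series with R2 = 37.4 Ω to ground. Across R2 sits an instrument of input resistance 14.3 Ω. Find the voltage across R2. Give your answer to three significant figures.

V_out ≈ 2.81 V

The load sits in parallel with R2, giving an effective lower resistance R2' = R2·R_L/(R2+R_L) = 10.34 Ω.
Voltage divider with the loaded lower leg: V_out = 3.62 × 10.34/(2.97 + 10.34) = 3.62 × 0.7769 = 2.813 V.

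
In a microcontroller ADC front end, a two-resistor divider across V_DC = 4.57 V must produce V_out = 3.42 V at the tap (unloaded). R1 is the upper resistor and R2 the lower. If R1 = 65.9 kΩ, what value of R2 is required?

Required fraction k = V_out/V_DC = 0.7484.
R2 = R1 · 0.7484/(1 − 0.7484) = 196.0 kΩ.

R2 ≈ 196 kΩ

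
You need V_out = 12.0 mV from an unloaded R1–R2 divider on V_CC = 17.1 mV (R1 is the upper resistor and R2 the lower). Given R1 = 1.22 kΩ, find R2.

R2 ≈ 2.87 kΩ

Required fraction k = V_out/V_CC = 0.7018.
R2 = R1 · 0.7018/(1 − 0.7018) = 2.871 kΩ.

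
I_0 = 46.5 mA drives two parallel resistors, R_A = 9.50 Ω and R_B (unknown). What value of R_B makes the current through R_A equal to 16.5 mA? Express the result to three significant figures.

R_B ≈ 5.23 Ω

Two-branch current divider: I_A = I_0 · R_B/(R_A + R_B).
16.5/46.5 = R_B/(R_A + R_B) → R_B = R_A · (0.3548)/(1 − 0.3548) = 9.50 × 0.5500 = 5.225 Ω.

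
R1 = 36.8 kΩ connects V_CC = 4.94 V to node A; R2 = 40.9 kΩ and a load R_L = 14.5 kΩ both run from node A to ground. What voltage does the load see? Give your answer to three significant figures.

R2 ‖ R_L = (40.9 × 14.5)/(40.9 + 14.5) = 10.70 kΩ.
Now apply the divider: V_out = 4.94 × 0.2253 = 1.113 V.

V_out ≈ 1.11 V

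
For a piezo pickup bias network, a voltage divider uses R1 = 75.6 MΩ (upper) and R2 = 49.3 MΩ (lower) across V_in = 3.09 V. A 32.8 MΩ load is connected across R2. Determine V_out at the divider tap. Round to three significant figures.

R2 ‖ R_L = (49.3 × 32.8)/(49.3 + 32.8) = 19.70 MΩ.
Now apply the divider: V_out = 3.09 × 0.2067 = 0.6386 V.

V_out ≈ 0.639 V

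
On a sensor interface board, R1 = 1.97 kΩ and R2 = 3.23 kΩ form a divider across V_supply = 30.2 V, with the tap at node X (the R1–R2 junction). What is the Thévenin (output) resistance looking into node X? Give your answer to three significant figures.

Zeroing V_supply shorts the top of R1 to ground, so R_th = R1 ‖ R2 = 1.224 kΩ.

R_th ≈ 1.22 kΩ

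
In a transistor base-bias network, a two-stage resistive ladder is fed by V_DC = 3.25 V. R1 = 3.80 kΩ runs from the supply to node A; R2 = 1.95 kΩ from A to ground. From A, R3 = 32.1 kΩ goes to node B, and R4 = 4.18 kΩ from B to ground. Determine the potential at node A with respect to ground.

Looking into the second stage from A: R3 + R4 = 36.28 kΩ appears in parallel with R2.
Effective lower resistance at A: R2 ‖ 36.28 = 1.851 kΩ.
First divider: V_A = V_DC · 1.851/(3.80 + 1.851) = 1.064 V.

V_A ≈ 1.06 V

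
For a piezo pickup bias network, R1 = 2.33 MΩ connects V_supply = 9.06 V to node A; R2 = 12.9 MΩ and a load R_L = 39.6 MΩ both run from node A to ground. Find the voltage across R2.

The load sits in parallel with R2, giving an effective lower resistance R2' = R2·R_L/(R2+R_L) = 9.730 MΩ.
Then V_out = V_supply · R2'/(R1 + R2') = 9.06 × 9.730/12.06 = 7.310 V.
(Unloaded it would be 7.67 V; the load pulls it down.)

V_out ≈ 7.31 V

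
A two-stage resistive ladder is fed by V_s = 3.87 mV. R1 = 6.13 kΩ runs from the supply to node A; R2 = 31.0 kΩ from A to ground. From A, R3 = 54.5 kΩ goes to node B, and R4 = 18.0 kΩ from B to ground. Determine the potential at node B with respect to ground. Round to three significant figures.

The second stage (R3 + R4 = 72.50 kΩ) loads node A in parallel with R2.
R2 ‖ (R3+R4) = 21.71 kΩ.
So V_A = 3.87 × 0.7799 = 3.018 mV.
V_B = V_A × 0.2483 = 0.7493 mV.

V_B ≈ 0.749 mV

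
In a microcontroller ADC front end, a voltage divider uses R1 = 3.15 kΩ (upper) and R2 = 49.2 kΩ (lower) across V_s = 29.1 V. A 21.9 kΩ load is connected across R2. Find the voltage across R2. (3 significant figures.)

R2 ‖ R_L = (49.2 × 21.9)/(49.2 + 21.9) = 15.15 kΩ.
Voltage divider with the loaded lower leg: V_out = 29.1 × 15.15/(3.15 + 15.15) = 29.1 × 0.8279 = 24.09 V.

V_out ≈ 24.1 V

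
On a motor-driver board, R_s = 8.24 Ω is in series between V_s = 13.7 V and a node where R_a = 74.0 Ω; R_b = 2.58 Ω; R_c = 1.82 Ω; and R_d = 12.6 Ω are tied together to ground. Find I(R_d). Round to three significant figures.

I ≈ 0.115 A

Equivalent of the parallel group: R_p = 0.9709 Ω.
V_A = 13.7 × 0.9709/9.211 = 1.444 V.
I(R_d) = V_A / R_d = 1.444/12.6 = 0.1146 A.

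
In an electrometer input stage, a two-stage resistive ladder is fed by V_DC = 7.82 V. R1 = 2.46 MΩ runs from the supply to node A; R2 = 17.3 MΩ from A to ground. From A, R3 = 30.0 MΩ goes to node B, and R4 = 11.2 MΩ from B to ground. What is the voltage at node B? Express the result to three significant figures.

Node A sees R2 in parallel with the series input of stage 2, R3 + R4 = 41.20 MΩ.
Effective lower resistance at A: R2 ‖ 41.20 = 12.18 MΩ.
V_A = 7.82 × 12.18/(2.46 + 12.18) = 6.506 V.
Then the unloaded second divider: V_B = V_A × R4/(R3+R4) = 6.506 × 0.2718 = 1.769 V.

V_B ≈ 1.77 V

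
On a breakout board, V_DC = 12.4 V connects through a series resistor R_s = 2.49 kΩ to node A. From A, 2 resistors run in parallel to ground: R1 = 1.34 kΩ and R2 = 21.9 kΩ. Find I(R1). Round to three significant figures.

Combine the parallel branches: R_p = (1/1.34 + 1/21.9)⁻¹ = 1.263 kΩ.
V_A = 12.4 × 1.263/3.753 = 4.172 V.
Branch current I = V_A/R1 = 4.172/1.34 = 3.114 mA.

I ≈ 3.11 mA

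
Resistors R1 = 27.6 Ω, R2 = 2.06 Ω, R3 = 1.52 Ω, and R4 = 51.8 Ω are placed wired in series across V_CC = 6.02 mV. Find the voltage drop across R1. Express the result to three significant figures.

V ≈ 2.00 mV

ΣR = 27.6 + 2.06 + 1.52 + 51.8 = 82.98 Ω.
V = V_CC · R/ΣR = 6.02 × 0.3326 = 2.002 mV.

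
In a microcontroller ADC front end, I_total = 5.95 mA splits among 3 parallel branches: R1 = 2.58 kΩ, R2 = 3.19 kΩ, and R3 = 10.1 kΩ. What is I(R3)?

I ≈ 0.736 mA

Conductances: ΣG = 1/2.58 + 1/3.19 + 1/10.1 = 0.8001 (1/kΩ).
Current divider: I(R3) = I_total · G_k/ΣG = 5.95 × (0.09901/0.8001) = 5.95 × 0.1237 = 0.7363 mA.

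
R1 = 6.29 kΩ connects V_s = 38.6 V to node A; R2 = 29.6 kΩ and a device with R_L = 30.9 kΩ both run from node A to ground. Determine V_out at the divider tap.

The load sits in parallel with R2, giving an effective lower resistance R2' = R2·R_L/(R2+R_L) = 15.12 kΩ.
Now apply the divider: V_out = 38.6 × 0.7062 = 27.26 V.

V_out ≈ 27.3 V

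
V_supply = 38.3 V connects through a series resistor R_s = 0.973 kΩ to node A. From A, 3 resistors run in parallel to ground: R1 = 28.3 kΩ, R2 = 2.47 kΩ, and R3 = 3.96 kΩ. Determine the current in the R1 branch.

Combine the parallel branches: R_p = (1/28.3 + 1/2.47 + 1/3.96)⁻¹ = 1.444 kΩ.
V_A = 38.3 × 1.444/2.417 = 22.88 V.
I(R1) = V_A / R1 = 22.88/28.3 = 0.8084 mA.

I ≈ 0.808 mA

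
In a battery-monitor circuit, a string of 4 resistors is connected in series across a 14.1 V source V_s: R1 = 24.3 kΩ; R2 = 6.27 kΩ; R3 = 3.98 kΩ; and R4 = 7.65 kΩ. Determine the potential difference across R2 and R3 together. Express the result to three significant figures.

Series total: ΣR = 24.3 + 6.27 + 3.98 + 7.65 = 42.20 kΩ.
R_{R2..R3} = 6.27 + 3.98 = 10.25 kΩ.
Voltage divider: V = V_s · (10.25 / 42.20) = 14.1 × 0.2429 = 3.425 V.

V ≈ 3.42 V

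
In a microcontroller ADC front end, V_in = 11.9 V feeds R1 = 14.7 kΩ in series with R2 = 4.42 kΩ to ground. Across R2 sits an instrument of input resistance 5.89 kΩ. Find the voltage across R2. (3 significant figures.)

R2 ‖ R_L = (4.42 × 5.89)/(4.42 + 5.89) = 2.525 kΩ.
Now apply the divider: V_out = 11.9 × 0.1466 = 1.744 V.

V_out ≈ 1.74 V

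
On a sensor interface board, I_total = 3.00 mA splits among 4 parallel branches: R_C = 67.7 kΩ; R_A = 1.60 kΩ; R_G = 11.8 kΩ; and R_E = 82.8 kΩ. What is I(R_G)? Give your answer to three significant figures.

I ≈ 0.345 mA

Total conductance ΣG = 1/67.7 + 1/1.60 + 1/11.8 + 1/82.8 = 0.7366 (units of 1/kΩ).
R_G takes the fraction G_k/ΣG = 0.08475/0.7366 = 0.1151, so I = 3.00 × 0.1151 = 0.3452 mA.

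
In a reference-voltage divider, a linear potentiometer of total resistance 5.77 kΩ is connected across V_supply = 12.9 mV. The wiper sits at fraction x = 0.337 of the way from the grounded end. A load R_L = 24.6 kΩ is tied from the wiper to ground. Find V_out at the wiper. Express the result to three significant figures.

V_out ≈ 4.13 mV

Lower segment x·R_p = 1.944 kΩ; upper segment (1−x)·R_p = 3.826 kΩ.
(x·R_p) ‖ R_L = 1.802 kΩ.
Loaded-divider output: V_out = 12.9 × 0.3202 = 4.131 mV.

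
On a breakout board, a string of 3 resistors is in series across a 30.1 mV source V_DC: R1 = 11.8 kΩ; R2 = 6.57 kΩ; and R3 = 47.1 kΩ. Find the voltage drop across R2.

Series total: ΣR = 11.8 + 6.57 + 47.1 = 65.47 kΩ.
Voltage divider: V = V_DC · (6.570 / 65.47) = 30.1 × 0.1004 = 3.021 mV.

V ≈ 3.02 mV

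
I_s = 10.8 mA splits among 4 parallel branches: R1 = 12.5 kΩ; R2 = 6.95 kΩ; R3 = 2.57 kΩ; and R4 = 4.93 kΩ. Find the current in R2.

I ≈ 1.90 mA

Conductances: ΣG = 1/12.5 + 1/6.95 + 1/2.57 + 1/4.93 = 0.8158 (1/kΩ).
R2 takes the fraction G_k/ΣG = 0.1439/0.8158 = 0.1764, so I = 10.8 × 0.1764 = 1.905 mA.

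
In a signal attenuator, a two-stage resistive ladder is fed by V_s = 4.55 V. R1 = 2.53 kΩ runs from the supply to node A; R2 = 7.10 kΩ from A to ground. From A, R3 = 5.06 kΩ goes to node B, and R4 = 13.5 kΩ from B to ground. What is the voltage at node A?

V_A ≈ 3.05 V

Looking into the second stage from A: R3 + R4 = 18.56 kΩ appears in parallel with R2.
Effective lower resistance at A: R2 ‖ 18.56 = 5.135 kΩ.
V_A = 4.55 × 5.135/(2.53 + 5.135) = 3.048 V.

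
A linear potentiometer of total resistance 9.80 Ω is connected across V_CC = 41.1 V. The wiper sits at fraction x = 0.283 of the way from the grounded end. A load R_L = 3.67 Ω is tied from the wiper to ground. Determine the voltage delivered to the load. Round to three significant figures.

V_out ≈ 7.54 V

Lower segment x·R_p = 2.773 Ω; upper segment (1−x)·R_p = 7.027 Ω.
Lower segment in parallel with the load: 2.773 ‖ 3.67 = 1.580 Ω.
V_out = 41.1 × 1.580/(7.027 + 1.580) = 7.544 V.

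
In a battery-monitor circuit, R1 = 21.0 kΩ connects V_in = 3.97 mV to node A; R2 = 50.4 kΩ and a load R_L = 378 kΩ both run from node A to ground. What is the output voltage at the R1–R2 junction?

V_out ≈ 2.70 mV

First combine the lower leg with the load: R2 ‖ R_L = 44.47 kΩ.
Voltage divider with the loaded lower leg: V_out = 3.97 × 44.47/(21.0 + 44.47) = 3.97 × 0.6792 = 2.697 mV.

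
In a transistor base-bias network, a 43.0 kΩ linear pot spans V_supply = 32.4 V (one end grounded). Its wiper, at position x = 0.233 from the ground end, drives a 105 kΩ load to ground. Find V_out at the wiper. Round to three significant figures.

V_out ≈ 7.03 V

Split the track: R_lower = x·R_p = 10.02 kΩ, R_upper = (1−x)·R_p = 32.98 kΩ.
(x·R_p) ‖ R_L = 9.146 kΩ.
Loaded-divider output: V_out = 32.4 × 0.2171 = 7.034 V.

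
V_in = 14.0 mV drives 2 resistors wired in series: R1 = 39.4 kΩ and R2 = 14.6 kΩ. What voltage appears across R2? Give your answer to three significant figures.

Series total: ΣR = 39.4 + 14.6 = 54.00 kΩ.
By the voltage-divider rule, V = 14.0 × 14.60/54.00 = 3.785 mV.

V ≈ 3.79 mV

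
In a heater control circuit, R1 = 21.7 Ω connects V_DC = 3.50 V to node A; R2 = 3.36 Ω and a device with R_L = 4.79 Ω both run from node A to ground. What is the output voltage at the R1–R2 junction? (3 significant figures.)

First combine the lower leg with the load: R2 ‖ R_L = 1.975 Ω.
Now apply the divider: V_out = 3.50 × 0.08341 = 0.2919 V.
(Unloaded it would be 0.469 V; the load pulls it down.)

V_out ≈ 0.292 V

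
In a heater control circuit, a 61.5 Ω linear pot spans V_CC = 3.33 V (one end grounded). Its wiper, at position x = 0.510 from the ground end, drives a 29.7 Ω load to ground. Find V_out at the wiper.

V_out ≈ 1.12 V

Lower segment x·R_p = 31.37 Ω; upper segment (1−x)·R_p = 30.13 Ω.
Lower segment in parallel with the load: 31.37 ‖ 29.7 = 15.25 Ω.
Then V_out = V_CC · 15.25/(30.13 + 15.25) = 1.119 V.
(Unloaded: V_out = x·V_CC = 1.70 V.)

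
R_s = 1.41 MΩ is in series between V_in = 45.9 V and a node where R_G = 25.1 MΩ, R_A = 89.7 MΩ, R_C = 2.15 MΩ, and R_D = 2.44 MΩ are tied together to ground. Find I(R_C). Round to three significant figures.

Combine the parallel branches: R_p = (1/25.1 + 1/89.7 + 1/2.15 + 1/2.44)⁻¹ = 1.080 MΩ.
V_A by voltage divider: V_A = 45.9 × 1.080/(1.41 + 1.080) = 19.91 V.
I(R_C) = V_A / R_C = 19.91/2.15 = 9.260 µA.
(Check via current divider: I_total = 18.43 µA; share G_k/ΣG = 0.5023 → same result.)

I ≈ 9.26 µA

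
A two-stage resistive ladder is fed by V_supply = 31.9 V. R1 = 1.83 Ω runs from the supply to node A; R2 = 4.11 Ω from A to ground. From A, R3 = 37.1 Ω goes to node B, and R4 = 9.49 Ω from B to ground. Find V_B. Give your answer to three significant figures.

The second stage (R3 + R4 = 46.59 Ω) loads node A in parallel with R2.
Effective lower resistance at A: R2 ‖ 46.59 = 3.777 Ω.
So V_A = 31.9 × 0.6736 = 21.49 V.
Stage 2 is unloaded, so V_B = V_A · R4/(R3+R4) = 21.49 × 9.49/46.59 = 4.377 V.

V_B ≈ 4.38 V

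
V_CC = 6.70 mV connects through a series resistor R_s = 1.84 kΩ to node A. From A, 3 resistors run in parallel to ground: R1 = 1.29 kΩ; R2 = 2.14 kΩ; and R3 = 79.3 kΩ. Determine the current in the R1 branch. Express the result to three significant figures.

Parallel bank: R_p = 1/(1/1.29 + 1/2.14 + 1/79.3) = 0.7968 kΩ.
V_A = 6.70 × 0.7968/2.637 = 2.025 mV.
I(R1) = V_A / R1 = 2.025/1.29 = 1.569 µA.

I ≈ 1.57 µA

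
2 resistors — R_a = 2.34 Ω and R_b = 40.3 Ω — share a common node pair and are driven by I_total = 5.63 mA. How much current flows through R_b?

I ≈ 0.309 mA

For two parallel branches, I_k = I_total · (other R)/(sum of R).
So I = 5.63 × 2.34/42.64 = 0.3090 mA.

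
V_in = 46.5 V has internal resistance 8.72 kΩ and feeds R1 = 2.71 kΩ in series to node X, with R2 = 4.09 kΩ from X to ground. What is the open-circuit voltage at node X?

R1' = 8.72 + 2.71 = 11.43 kΩ (source resistance + R1).
V_th is the unloaded tap voltage: V_in · R2/(R1'+R2) = 46.5 × 0.2635 = 12.25 V.

V_th ≈ 12.3 V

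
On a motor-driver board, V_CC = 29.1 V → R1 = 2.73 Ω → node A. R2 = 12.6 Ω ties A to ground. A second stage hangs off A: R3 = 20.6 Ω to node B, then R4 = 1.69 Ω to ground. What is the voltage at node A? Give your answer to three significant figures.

V_A ≈ 21.7 V

Looking into the second stage from A: R3 + R4 = 22.29 Ω appears in parallel with R2.
Effective lower resistance at A: R2 ‖ 22.29 = 8.050 Ω.
So V_A = 29.1 × 0.7467 = 21.73 V.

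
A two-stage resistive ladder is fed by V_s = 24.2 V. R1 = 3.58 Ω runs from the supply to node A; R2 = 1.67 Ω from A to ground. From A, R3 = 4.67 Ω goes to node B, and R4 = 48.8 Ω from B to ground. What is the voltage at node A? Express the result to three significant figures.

Node A sees R2 in parallel with the series input of stage 2, R3 + R4 = 53.47 Ω.
R2 ‖ (R3+R4) = 1.619 Ω.
First divider: V_A = V_s · 1.619/(3.58 + 1.619) = 7.537 V.

V_A ≈ 7.54 V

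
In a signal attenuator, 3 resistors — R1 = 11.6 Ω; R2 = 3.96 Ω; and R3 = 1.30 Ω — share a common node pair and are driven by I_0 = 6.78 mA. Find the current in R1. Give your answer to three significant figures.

I ≈ 0.528 mA

Conductances: ΣG = 1/11.6 + 1/3.96 + 1/1.30 = 1.108 (1/Ω).
By the current-divider rule, I = I_0 · G_k/ΣG = 6.78 × 0.07781 = 0.5275 mA.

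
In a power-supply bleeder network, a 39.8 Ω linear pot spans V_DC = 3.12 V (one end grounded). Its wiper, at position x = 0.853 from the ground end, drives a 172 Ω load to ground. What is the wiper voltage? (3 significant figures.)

V_out ≈ 2.59 V

Lower segment x·R_p = 33.95 Ω; upper segment (1−x)·R_p = 5.851 Ω.
R_L loads the lower segment: effective lower R = 28.35 Ω.
Loaded-divider output: V_out = 3.12 × 0.8289 = 2.586 V.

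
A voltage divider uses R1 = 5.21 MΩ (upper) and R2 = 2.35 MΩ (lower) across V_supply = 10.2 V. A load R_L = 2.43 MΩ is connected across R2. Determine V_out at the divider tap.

V_out ≈ 1.90 V

The load sits in parallel with R2, giving an effective lower resistance R2' = R2·R_L/(R2+R_L) = 1.195 MΩ.
Voltage divider with the loaded lower leg: V_out = 10.2 × 1.195/(5.21 + 1.195) = 10.2 × 0.1865 = 1.903 V.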